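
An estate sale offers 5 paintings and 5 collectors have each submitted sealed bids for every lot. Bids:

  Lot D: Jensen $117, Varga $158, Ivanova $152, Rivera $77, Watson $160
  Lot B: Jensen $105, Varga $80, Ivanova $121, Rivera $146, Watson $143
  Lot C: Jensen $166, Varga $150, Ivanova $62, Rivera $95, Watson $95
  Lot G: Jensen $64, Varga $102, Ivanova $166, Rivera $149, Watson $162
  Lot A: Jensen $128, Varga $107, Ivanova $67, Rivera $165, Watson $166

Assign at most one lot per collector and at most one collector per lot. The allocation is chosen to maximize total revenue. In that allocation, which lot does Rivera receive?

Treat this as an assignment problem: match each collector to one lot.
Optimal: Jensen→Lot C ($166), Varga→Lot D ($158), Ivanova→Lot G ($166), Rivera→Lot B ($146), Watson→Lot A ($166) — total 166+158+166+146+166 = $802.
Column-greedy (each lot in turn goes to its best remaining collector) gives $745, worse by 57.
Rivera's own top lot is Lot A ($165), but forcing Rivera→Lot A and reassigning the rest optimally gives only $798 — worse by 4.

Rivera receives Lot B.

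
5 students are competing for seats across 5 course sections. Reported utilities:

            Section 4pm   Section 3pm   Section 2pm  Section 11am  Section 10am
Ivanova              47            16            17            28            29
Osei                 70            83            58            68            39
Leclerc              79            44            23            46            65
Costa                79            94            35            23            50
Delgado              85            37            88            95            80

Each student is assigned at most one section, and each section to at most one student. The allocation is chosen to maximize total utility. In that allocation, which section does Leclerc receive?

Leclerc receives Section 10am.

This is a one-to-one assignment (maximum-weight bipartite matching).
Optimal: Ivanova→Section 4pm (47 points), Osei→Section 11am (68 points), Leclerc→Section 10am (65 points), Costa→Section 3pm (94 points), Delgado→Section 2pm (88 points) — total 47+68+65+94+88 = 362 points.
Column-greedy (each section in turn goes to its best remaining student) gives 312 points, worse by 50.
Every other assignment is strictly worse.
Leclerc's own top section is Section 4pm (79 points), but forcing Leclerc→Section 4pm and reassigning the rest optimally gives only 358 points — worse by 4.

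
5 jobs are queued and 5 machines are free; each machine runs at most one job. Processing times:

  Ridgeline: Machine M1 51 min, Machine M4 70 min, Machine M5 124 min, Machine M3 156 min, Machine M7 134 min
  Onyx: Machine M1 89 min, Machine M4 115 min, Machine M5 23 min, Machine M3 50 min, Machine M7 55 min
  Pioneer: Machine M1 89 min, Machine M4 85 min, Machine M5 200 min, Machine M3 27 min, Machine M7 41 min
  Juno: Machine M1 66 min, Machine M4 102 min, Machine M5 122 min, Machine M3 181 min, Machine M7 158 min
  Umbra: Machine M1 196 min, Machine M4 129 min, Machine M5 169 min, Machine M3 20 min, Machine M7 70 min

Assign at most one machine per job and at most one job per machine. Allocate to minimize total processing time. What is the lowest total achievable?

This is a one-to-one assignment (minimum-cost bipartite matching).
Optimal: Ridgeline→Machine M4 (70 min), Onyx→Machine M5 (23 min), Pioneer→Machine M7 (41 min), Juno→Machine M1 (66 min), Umbra→Machine M3 (20 min) — total 70+23+41+66+20 = 220 min.
Column-greedy (each machine in turn goes to its cheapest remaining job) gives 337 min, worse by 117.
Next-best assignment: Ridgeline→Machine M1, Onyx→Machine M5, Pioneer→Machine M7, Juno→Machine M4, Umbra→Machine M3 = 237 min.
Swapping Juno↔Ridgeline (Juno→Machine M4 102 min, Ridgeline→Machine M1 51 min) adds 17.
No other one-to-one assignment undercuts 220 min.

Min total: 220 min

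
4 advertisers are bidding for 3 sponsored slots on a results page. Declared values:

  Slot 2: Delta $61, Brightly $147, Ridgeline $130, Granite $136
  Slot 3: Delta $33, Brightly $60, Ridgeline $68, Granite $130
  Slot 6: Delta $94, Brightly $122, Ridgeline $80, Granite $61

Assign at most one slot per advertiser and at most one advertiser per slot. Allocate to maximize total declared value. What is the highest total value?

Maximum total: $382

Optimal: Ridgeline→Slot 2 ($130), Granite→Slot 3 ($130), Brightly→Slot 6 ($122) — total 130+130+122 = $382.
Next-best assignment: Brightly→Slot 2, Granite→Slot 3, Delta→Slot 6 = $371.
Swapping Ridgeline↔Brightly (Ridgeline→Slot 6 $80, Brightly→Slot 2 $147) loses 25.
Checked against all permutations: $382 is optimal.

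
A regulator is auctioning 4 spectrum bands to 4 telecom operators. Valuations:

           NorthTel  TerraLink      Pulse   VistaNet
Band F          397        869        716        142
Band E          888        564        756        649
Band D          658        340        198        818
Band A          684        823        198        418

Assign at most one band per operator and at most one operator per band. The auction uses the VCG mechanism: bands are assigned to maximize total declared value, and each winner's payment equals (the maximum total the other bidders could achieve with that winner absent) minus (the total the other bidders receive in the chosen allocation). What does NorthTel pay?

NorthTel pays $86M.

Efficient allocation: NorthTel→Band E ($888M), TerraLink→Band A ($823M), Pulse→Band F ($716M), VistaNet→Band D ($818M); total welfare W = $3245M.
NorthTel receives Band E at value $888M, so the others get W − 888 = $2357M.
Without NorthTel: best allocation of the remaining 3 bidders over all 4 bands is TerraLink→Band F ($869M), Pulse→Band E ($756M), VistaNet→Band D ($818M), total $2443M.
VCG payment = (others' best without NorthTel) − (others' welfare with NorthTel) = 2443 − 2357 = $86M.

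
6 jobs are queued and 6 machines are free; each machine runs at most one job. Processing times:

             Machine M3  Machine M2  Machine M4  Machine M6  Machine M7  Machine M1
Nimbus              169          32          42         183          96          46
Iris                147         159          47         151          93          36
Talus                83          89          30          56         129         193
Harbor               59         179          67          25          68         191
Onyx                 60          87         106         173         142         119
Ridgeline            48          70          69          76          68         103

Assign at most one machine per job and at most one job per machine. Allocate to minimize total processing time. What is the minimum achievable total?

Min total: 251 min

Optimal: Nimbus→Machine M2 (32 min), Iris→Machine M1 (36 min), Talus→Machine M4 (30 min), Harbor→Machine M6 (25 min), Onyx→Machine M3 (60 min), Ridgeline→Machine M7 (68 min) — total 32+36+30+25+60+68 = 251 min.
Min-entry greedy (repeatedly take the single cheapest remaining cell) gives 313 min, worse by 62.
Swapping Harbor↔Onyx (Harbor→Machine M3 59 min, Onyx→Machine M6 173 min) adds 147.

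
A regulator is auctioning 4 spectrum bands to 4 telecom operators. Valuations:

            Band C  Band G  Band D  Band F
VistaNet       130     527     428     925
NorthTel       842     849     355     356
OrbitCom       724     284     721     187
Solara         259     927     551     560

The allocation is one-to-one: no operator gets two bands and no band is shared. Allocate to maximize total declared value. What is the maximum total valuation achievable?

Maximum total: $3415M

Optimal: VistaNet→Band F ($925M), NorthTel→Band C ($842M), OrbitCom→Band D ($721M), Solara→Band G ($927M) — total 925+842+721+927 = $3415M.
Row-greedy (each operator in turn takes its best remaining band) gives $3049M, worse by 366.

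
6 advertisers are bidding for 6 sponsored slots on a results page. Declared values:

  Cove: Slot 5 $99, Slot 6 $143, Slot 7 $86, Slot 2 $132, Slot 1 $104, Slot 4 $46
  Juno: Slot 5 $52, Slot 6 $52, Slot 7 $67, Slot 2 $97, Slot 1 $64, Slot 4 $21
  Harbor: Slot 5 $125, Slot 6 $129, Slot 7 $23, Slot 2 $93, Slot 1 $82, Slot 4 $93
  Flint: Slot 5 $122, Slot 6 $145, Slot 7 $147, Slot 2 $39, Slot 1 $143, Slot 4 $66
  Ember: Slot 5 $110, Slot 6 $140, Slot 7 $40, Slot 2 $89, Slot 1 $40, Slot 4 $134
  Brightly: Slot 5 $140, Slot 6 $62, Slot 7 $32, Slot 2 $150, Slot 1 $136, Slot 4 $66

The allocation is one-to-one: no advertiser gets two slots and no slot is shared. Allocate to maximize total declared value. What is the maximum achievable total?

Max total: $782

Optimal: Cove→Slot 6 ($143), Juno→Slot 2 ($97), Harbor→Slot 5 ($125), Flint→Slot 7 ($147), Ember→Slot 4 ($134), Brightly→Slot 1 ($136) — total 143+97+125+147+134+136 = $782.
Max-entry greedy (repeatedly take the single best remaining cell) gives $763, worse by 19.
Next-best assignment: Cove→Slot 6, Juno→Slot 1, Harbor→Slot 5, Flint→Slot 7, Ember→Slot 4, Brightly→Slot 2 = $763.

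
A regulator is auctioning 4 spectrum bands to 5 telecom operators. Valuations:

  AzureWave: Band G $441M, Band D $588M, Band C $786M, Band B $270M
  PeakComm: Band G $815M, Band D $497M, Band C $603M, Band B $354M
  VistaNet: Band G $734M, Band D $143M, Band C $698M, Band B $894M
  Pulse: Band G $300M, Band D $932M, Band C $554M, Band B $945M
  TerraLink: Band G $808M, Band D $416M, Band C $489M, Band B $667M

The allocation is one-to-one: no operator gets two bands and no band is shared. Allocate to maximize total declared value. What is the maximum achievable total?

This is the linear assignment problem.
Optimal: PeakComm→Band G ($815M), Pulse→Band D ($932M), AzureWave→Band C ($786M), VistaNet→Band B ($894M) — total 815+932+786+894 = $3427M.
Max-entry greedy (repeatedly take the single best remaining cell) gives $2962M, worse by 465.
Swapping VistaNet↔Pulse (VistaNet→Band D $143M, Pulse→Band B $945M) loses 738.
No other one-to-one assignment exceeds $3427M.

Maximum total: $3427M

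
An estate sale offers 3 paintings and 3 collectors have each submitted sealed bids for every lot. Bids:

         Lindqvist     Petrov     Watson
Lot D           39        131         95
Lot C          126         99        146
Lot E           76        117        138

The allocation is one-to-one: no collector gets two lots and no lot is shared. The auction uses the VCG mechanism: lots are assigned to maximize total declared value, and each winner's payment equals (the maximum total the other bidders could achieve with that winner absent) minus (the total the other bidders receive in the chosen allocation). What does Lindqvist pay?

Efficient allocation: Lindqvist→Lot C ($126), Petrov→Lot D ($131), Watson→Lot E ($138); total welfare W = $395.
Lindqvist receives Lot C at value $126, so the others get W − 126 = $269.
Without Lindqvist: best allocation of the remaining 2 bidders over all 3 lots is Petrov→Lot D ($131), Watson→Lot C ($146), total $277.
VCG payment = (others' best without Lindqvist) − (others' welfare with Lindqvist) = 277 − 269 = $8.

Lindqvist pays $8.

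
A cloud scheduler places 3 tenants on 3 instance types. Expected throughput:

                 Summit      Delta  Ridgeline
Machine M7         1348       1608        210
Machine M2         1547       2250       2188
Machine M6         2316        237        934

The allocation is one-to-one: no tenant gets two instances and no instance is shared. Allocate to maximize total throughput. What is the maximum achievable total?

Optimal: Summit→Machine M6 (2316 ops/s), Delta→Machine M7 (1608 ops/s), Ridgeline→Machine M2 (2188 ops/s) — total 2316+1608+2188 = 6112 ops/s.
Max-entry greedy (repeatedly take the single best remaining cell) gives 4776 ops/s, worse by 1336.
Checked against all permutations: 6112 ops/s is optimal.

Max total: 6112 ops/s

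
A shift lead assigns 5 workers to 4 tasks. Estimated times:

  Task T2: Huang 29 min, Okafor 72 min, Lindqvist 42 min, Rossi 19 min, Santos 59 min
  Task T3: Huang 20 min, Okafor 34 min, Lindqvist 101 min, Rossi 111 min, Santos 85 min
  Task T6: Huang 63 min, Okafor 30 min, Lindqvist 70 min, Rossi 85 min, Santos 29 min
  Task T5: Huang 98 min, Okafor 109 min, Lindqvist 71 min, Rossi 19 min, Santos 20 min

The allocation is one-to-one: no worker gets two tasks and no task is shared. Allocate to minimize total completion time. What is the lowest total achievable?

Min total: 89 min

This is a one-to-one assignment (minimum-cost bipartite matching).
Optimal: Rossi→Task T2 (19 min), Huang→Task T3 (20 min), Okafor→Task T6 (30 min), Santos→Task T5 (20 min) — total 19+20+30+20 = 89 min.
Next-best assignment: Lindqvist→Task T2, Huang→Task T3, Santos→Task T6, Rossi→Task T5 = 110 min.
Swapping Rossi↔Okafor (Rossi→Task T6 85 min, Okafor→Task T2 72 min) adds 108.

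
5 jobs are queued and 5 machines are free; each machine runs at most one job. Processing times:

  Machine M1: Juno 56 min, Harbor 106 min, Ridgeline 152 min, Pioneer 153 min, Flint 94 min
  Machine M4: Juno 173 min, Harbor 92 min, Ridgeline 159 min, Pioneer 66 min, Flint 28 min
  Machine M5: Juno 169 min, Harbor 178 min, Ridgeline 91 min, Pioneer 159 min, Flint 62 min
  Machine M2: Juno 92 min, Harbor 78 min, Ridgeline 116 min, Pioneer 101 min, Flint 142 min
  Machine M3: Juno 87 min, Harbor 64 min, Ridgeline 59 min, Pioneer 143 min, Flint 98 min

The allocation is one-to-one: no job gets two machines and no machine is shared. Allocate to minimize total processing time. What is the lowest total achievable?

This is a one-to-one assignment (minimum-cost bipartite matching).
Optimal: Juno→Machine M1 (56 min), Harbor→Machine M2 (78 min), Ridgeline→Machine M3 (59 min), Pioneer→Machine M4 (66 min), Flint→Machine M5 (62 min) — total 56+78+59+66+62 = 321 min.
Min-entry greedy (repeatedly take the single cheapest remaining cell) gives 380 min, worse by 59.

Min total: 321 min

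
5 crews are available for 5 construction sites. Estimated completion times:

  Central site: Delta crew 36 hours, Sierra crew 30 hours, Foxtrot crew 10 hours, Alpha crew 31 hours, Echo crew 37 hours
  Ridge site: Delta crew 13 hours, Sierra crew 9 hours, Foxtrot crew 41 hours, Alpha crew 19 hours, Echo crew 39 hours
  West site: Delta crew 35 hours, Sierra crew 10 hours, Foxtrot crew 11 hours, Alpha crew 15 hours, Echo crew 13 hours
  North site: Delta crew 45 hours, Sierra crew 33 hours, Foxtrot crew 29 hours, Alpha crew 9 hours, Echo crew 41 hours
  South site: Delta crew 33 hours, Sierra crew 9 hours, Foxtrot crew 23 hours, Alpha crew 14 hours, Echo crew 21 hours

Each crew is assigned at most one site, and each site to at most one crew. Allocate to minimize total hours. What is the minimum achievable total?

Treat this as an assignment problem: match each crew to one site.
Optimal: Delta crew→Ridge site (13 hours), Sierra crew→South site (9 hours), Foxtrot crew→Central site (10 hours), Alpha crew→North site (9 hours), Echo crew→West site (13 hours) — total 13+9+10+9+13 = 54 hours.
Column-greedy (each site in turn goes to its cheapest remaining crew) gives 74 hours, worse by 20.
Every other assignment is strictly worse.

Minimum total: 54 hours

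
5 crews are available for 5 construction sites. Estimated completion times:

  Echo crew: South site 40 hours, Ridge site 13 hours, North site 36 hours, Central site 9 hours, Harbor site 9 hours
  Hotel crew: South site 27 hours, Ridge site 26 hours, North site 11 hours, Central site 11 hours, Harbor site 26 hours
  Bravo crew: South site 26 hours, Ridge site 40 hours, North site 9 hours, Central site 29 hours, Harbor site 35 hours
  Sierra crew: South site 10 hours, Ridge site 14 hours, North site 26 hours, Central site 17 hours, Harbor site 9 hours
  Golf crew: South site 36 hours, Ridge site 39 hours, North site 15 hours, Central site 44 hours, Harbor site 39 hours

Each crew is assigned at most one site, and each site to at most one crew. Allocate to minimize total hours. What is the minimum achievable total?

Optimal: Echo crew→Ridge site (13 hours), Hotel crew→Central site (11 hours), Bravo crew→South site (26 hours), Sierra crew→Harbor site (9 hours), Golf crew→North site (15 hours) — total 13+11+26+9+15 = 74 hours.
Column-greedy (each site in turn goes to its cheapest remaining crew) gives 82 hours, worse by 8.
Swapping Echo crew↔Golf crew (Echo crew→North site 36 hours, Golf crew→Ridge site 39 hours) adds 47.

Minimum total: 74 hours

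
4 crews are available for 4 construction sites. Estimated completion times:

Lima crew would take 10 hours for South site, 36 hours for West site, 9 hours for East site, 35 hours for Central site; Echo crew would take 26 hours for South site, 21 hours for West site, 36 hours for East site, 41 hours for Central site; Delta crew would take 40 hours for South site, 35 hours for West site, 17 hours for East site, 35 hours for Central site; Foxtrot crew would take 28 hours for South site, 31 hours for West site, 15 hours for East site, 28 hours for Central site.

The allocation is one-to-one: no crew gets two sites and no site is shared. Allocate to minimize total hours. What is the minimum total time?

Minimum total: 76 hours

Optimal: Lima crew→South site (10 hours), Echo crew→West site (21 hours), Delta crew→East site (17 hours), Foxtrot crew→Central site (28 hours) — total 10+21+17+28 = 76 hours.
Swapping Echo crew↔Delta crew (Echo crew→East site 36 hours, Delta crew→West site 35 hours) adds 33.
Checked against all permutations: 76 hours is optimal.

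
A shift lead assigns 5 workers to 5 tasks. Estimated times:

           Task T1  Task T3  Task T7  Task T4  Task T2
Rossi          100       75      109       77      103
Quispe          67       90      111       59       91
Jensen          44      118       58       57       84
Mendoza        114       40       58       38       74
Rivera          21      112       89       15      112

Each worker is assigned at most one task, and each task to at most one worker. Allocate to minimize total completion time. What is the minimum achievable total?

Minimum total: 281 min

Treat this as an assignment problem: match each worker to one task.
Optimal: Rossi→Task T2 (103 min), Quispe→Task T4 (59 min), Jensen→Task T7 (58 min), Mendoza→Task T3 (40 min), Rivera→Task T1 (21 min) — total 103+59+58+40+21 = 281 min.
Min-entry greedy (repeatedly take the single cheapest remaining cell) gives 299 min, worse by 18.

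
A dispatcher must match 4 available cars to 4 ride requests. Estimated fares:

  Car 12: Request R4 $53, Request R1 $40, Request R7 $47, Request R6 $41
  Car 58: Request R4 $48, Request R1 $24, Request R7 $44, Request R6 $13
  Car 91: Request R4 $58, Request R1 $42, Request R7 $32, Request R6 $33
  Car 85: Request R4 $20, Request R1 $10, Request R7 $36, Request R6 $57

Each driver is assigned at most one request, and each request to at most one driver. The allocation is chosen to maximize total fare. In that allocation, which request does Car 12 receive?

Optimal: Car 12→Request R1 ($40), Car 58→Request R7 ($44), Car 91→Request R4 ($58), Car 85→Request R6 ($57) — total 40+44+58+57 = $199.
Row-greedy (each driver in turn takes its best remaining request) gives $196, worse by 3.
Next-best assignment: Car 12→Request R4, Car 58→Request R7, Car 91→Request R1, Car 85→Request R6 = $196.
Car 12's own top request is Request R4 ($53), but forcing Car 12→Request R4 and reassigning the rest optimally gives only $196 — worse by 3.

Car 12 receives Request R1.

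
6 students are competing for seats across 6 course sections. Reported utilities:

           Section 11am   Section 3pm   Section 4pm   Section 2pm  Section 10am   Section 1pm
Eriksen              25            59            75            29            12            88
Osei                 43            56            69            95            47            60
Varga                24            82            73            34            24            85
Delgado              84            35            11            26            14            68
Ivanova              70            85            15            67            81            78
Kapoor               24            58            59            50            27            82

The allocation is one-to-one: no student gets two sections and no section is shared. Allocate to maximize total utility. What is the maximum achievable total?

Maximum total: 499 points

Optimal: Eriksen→Section 4pm (75 points), Osei→Section 2pm (95 points), Varga→Section 3pm (82 points), Delgado→Section 11am (84 points), Ivanova→Section 10am (81 points), Kapoor→Section 1pm (82 points) — total 75+95+82+84+81+82 = 499 points.
Max-entry greedy (repeatedly take the single best remaining cell) gives 452 points, worse by 47.
Next-best assignment: Eriksen→Section 1pm, Osei→Section 2pm, Varga→Section 3pm, Delgado→Section 11am, Ivanova→Section 10am, Kapoor→Section 4pm = 489 points.
Checked against all permutations: 499 points is optimal.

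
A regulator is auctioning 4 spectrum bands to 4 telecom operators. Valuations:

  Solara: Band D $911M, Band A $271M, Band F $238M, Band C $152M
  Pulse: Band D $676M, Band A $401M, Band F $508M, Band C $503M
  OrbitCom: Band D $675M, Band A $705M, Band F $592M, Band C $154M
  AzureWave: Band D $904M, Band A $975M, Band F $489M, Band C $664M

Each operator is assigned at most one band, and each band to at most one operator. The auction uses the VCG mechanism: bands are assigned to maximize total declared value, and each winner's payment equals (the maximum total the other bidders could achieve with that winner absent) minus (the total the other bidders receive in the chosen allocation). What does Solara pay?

Solara pays $173M.

Efficient allocation: Solara→Band D ($911M), Pulse→Band C ($503M), OrbitCom→Band F ($592M), AzureWave→Band A ($975M); total welfare W = $2981M.
Solara receives Band D at value $911M, so the others get W − 911 = $2070M.
Without Solara: best allocation of the remaining 3 bidders over all 4 bands is Pulse→Band D ($676M), OrbitCom→Band F ($592M), AzureWave→Band A ($975M), total $2243M.
VCG payment = (others' best without Solara) − (others' welfare with Solara) = 2243 − 2070 = $173M.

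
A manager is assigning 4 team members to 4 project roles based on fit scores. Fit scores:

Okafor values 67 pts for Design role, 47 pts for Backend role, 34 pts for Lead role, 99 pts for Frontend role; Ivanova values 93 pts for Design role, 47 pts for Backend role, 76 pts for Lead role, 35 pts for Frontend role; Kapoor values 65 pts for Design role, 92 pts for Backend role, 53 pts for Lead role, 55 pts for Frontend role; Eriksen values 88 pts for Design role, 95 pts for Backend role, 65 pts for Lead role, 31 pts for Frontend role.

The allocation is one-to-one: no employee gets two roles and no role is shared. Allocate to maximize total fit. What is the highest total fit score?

Optimal: Okafor→Frontend role (99 pts), Ivanova→Lead role (76 pts), Kapoor→Backend role (92 pts), Eriksen→Design role (88 pts) — total 99+76+92+88 = 355 pts.
Swapping Eriksen↔Ivanova (Eriksen→Lead role 65 pts, Ivanova→Design role 93 pts) loses 6.
No other one-to-one assignment exceeds 355 pts.

Max total: 355 pts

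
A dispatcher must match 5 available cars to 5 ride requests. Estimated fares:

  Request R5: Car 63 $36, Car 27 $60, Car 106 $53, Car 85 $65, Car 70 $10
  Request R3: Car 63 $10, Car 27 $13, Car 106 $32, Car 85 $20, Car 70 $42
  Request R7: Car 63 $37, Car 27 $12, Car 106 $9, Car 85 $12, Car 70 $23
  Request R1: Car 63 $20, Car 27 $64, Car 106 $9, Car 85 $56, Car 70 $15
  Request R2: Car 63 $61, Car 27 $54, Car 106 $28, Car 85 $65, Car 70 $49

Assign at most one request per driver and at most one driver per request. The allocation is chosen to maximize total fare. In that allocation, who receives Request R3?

Car 70 receives Request R3.

This is a one-to-one assignment (maximum-weight bipartite matching).
Optimal: Car 63→Request R7 ($37), Car 27→Request R1 ($64), Car 106→Request R5 ($53), Car 85→Request R2 ($65), Car 70→Request R3 ($42) — total 37+64+53+65+42 = $261.
Column-greedy (each request in turn goes to its best remaining driver) gives $236, worse by 25.
Swapping Car 85↔Car 63 (Car 85→Request R7 $12, Car 63→Request R2 $61) loses 29.
Car 70's own top request is Request R2 ($49), but forcing Car 70→Request R2 and reassigning the rest optimally gives only $247 — worse by 14.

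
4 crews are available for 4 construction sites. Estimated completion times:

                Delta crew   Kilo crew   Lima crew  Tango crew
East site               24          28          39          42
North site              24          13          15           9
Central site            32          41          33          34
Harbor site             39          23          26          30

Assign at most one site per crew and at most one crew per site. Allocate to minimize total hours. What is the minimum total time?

Minimum total: 89 hours

This is a one-to-one assignment (minimum-cost bipartite matching).
Optimal: Delta crew→East site (24 hours), Kilo crew→Harbor site (23 hours), Lima crew→Central site (33 hours), Tango crew→North site (9 hours) — total 24+23+33+9 = 89 hours.
Next-best assignment: Delta crew→Central site, Kilo crew→East site, Lima crew→Harbor site, Tango crew→North site = 95 hours.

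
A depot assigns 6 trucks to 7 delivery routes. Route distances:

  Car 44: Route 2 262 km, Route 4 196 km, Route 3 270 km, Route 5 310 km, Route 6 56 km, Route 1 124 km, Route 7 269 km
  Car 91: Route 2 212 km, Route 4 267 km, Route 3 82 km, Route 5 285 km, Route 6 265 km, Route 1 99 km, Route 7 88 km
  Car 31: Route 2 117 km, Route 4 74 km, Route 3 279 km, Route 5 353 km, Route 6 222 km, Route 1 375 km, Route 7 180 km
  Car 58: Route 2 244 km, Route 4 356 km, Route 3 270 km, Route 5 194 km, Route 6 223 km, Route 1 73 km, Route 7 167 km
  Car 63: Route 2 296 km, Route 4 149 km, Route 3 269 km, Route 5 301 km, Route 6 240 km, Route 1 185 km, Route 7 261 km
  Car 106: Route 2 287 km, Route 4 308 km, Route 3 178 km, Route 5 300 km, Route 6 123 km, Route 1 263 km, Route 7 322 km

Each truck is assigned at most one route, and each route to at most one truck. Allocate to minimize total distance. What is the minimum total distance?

Optimal: Car 44→Route 6 (56 km), Car 91→Route 7 (88 km), Car 31→Route 2 (117 km), Car 58→Route 1 (73 km), Car 63→Route 4 (149 km), Car 106→Route 3 (178 km) — total 56+88+117+73+149+178 = 661 km.
Column-greedy (each route in turn goes to its cheapest remaining truck) gives 861 km, worse by 200.
Checked against all permutations: 661 km is optimal.

Min total: 661 km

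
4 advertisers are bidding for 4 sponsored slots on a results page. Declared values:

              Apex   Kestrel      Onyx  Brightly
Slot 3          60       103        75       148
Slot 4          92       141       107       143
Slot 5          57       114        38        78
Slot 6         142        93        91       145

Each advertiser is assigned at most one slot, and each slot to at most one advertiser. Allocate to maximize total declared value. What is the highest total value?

Optimal: Apex→Slot 6 ($142), Kestrel→Slot 5 ($114), Onyx→Slot 4 ($107), Brightly→Slot 3 ($148) — total 142+114+107+148 = $511.
Row-greedy (each advertiser in turn takes its best remaining slot) gives $436, worse by 75.

Max total: $511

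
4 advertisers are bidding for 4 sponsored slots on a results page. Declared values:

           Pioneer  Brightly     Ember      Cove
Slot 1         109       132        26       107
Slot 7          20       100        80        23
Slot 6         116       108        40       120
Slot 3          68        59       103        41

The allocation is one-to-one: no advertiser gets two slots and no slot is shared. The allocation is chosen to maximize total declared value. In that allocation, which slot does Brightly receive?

Brightly receives Slot 7.

Optimal: Pioneer→Slot 1 ($109), Brightly→Slot 7 ($100), Ember→Slot 3 ($103), Cove→Slot 6 ($120) — total 109+100+103+120 = $432.
Column-greedy (each slot in turn goes to its best remaining advertiser) gives $400, worse by 32.
Next-best assignment: Pioneer→Slot 6, Brightly→Slot 7, Ember→Slot 3, Cove→Slot 1 = $426.
Brightly's own top slot is Slot 1 ($132), but forcing Brightly→Slot 1 and reassigning the rest optimally gives only $400 — worse by 32.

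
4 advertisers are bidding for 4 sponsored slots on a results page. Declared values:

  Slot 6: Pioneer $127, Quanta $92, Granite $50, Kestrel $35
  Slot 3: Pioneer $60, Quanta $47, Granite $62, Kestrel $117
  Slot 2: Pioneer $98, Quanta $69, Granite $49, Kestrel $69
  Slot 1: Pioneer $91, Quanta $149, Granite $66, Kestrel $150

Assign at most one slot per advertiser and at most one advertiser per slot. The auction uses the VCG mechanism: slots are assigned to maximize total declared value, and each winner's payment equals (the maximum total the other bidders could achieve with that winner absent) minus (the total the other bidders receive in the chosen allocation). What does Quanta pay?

Quanta pays $46.

Efficient allocation: Pioneer→Slot 6 ($127), Quanta→Slot 1 ($149), Granite→Slot 2 ($49), Kestrel→Slot 3 ($117); total welfare W = $442.
Quanta receives Slot 1 at value $149, so the others get W − 149 = $293.
Without Quanta: best allocation of the remaining 3 bidders over all 4 slots is Pioneer→Slot 6 ($127), Granite→Slot 3 ($62), Kestrel→Slot 1 ($150), total $339.
VCG payment = (others' best without Quanta) − (others' welfare with Quanta) = 339 − 293 = $46.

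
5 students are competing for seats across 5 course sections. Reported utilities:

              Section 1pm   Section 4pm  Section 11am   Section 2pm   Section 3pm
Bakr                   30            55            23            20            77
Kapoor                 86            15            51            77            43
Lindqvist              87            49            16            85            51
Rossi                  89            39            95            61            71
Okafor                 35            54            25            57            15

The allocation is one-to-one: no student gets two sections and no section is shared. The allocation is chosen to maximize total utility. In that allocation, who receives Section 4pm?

This is the linear assignment problem.
Optimal: Bakr→Section 3pm (77 points), Kapoor→Section 1pm (86 points), Lindqvist→Section 2pm (85 points), Rossi→Section 11am (95 points), Okafor→Section 4pm (54 points) — total 77+86+85+95+54 = 397 points.
Column-greedy (each section in turn goes to its best remaining student) gives 295 points, worse by 102.
Swapping Lindqvist↔Rossi (Lindqvist→Section 11am 16 points, Rossi→Section 2pm 61 points) loses 103.
Every other assignment is strictly worse.
Okafor's own top section is Section 2pm (57 points), but forcing Okafor→Section 2pm and reassigning the rest optimally gives only 364 points — worse by 33.

Okafor receives Section 4pm.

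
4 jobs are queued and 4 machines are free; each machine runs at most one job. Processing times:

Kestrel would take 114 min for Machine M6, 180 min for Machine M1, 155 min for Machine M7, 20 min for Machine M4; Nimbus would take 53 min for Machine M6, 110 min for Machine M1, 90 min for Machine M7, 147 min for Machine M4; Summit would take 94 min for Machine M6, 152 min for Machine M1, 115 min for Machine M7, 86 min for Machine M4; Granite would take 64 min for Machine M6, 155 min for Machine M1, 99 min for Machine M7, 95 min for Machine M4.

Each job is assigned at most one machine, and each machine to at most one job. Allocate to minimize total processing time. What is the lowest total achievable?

This is the linear assignment problem.
Optimal: Kestrel→Machine M4 (20 min), Nimbus→Machine M1 (110 min), Summit→Machine M7 (115 min), Granite→Machine M6 (64 min) — total 20+110+115+64 = 309 min.
Min-entry greedy (repeatedly take the single cheapest remaining cell) gives 324 min, worse by 15.
Swapping Summit↔Nimbus (Summit→Machine M1 152 min, Nimbus→Machine M7 90 min) adds 17.
Checked against all permutations: 309 min is optimal.

Min total: 309 min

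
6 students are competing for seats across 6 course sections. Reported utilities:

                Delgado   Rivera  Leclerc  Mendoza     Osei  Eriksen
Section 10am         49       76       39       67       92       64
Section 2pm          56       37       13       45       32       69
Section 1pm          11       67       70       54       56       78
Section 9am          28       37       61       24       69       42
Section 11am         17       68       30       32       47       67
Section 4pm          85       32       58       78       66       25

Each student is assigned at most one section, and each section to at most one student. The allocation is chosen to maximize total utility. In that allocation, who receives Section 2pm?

Delgado receives Section 2pm.

Optimal: Delgado→Section 2pm (56 points), Rivera→Section 11am (68 points), Leclerc→Section 9am (61 points), Mendoza→Section 4pm (78 points), Osei→Section 10am (92 points), Eriksen→Section 1pm (78 points) — total 56+68+61+78+92+78 = 433 points.
Row-greedy (each student in turn takes its best remaining section) gives 412 points, worse by 21.
Swapping Rivera↔Delgado (Rivera→Section 2pm 37 points, Delgado→Section 11am 17 points) loses 70.
Checked against all permutations: 433 points is optimal.
Delgado's own top section is Section 4pm (85 points), but forcing Delgado→Section 4pm and reassigning the rest optimally gives only 429 points — worse by 4.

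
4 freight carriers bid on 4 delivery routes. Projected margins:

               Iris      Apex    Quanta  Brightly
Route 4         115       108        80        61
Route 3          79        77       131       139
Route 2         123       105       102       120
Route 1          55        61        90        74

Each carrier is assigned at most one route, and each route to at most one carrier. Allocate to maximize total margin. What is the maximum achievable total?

Optimal: Iris→Route 2 ($123k), Apex→Route 4 ($108k), Quanta→Route 1 ($90k), Brightly→Route 3 ($139k) — total 123+108+90+139 = $460k.
Row-greedy (each carrier in turn takes its best remaining route) gives $436k, worse by 24.

Maximum total: $460k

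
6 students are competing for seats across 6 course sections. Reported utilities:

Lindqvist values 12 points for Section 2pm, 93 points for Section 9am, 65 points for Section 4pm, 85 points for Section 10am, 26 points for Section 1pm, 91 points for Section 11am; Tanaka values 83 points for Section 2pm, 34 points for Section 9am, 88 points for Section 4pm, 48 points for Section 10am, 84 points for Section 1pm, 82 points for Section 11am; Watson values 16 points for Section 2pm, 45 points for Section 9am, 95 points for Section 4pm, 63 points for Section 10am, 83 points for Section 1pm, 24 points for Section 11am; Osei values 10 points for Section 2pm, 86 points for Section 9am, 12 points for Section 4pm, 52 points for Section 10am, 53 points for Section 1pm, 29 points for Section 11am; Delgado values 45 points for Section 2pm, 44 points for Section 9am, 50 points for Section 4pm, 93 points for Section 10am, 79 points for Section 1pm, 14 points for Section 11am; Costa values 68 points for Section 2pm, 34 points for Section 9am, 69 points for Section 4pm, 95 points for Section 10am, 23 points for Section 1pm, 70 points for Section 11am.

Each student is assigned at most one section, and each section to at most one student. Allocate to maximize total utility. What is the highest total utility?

This is the linear assignment problem.
Optimal: Lindqvist→Section 11am (91 points), Tanaka→Section 2pm (83 points), Watson→Section 4pm (95 points), Osei→Section 9am (86 points), Delgado→Section 1pm (79 points), Costa→Section 10am (95 points) — total 91+83+95+86+79+95 = 529 points.
Next-best assignment: Lindqvist→Section 11am, Tanaka→Section 1pm, Watson→Section 4pm, Osei→Section 9am, Delgado→Section 10am, Costa→Section 2pm = 517 points.
Every other assignment is strictly worse.

Maximum total: 529 points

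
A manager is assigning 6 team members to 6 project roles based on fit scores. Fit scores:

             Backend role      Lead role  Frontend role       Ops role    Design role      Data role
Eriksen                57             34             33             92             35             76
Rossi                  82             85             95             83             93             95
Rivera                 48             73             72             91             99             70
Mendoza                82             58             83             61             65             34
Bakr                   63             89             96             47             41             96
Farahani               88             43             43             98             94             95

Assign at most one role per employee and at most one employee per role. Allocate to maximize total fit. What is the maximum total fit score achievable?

Max total: 552 pts

Optimal: Eriksen→Ops role (92 pts), Rossi→Frontend role (95 pts), Rivera→Design role (99 pts), Mendoza→Backend role (82 pts), Bakr→Lead role (89 pts), Farahani→Data role (95 pts) — total 92+95+99+82+89+95 = 552 pts.
Row-greedy (each employee in turn takes its best remaining role) gives 507 pts, worse by 45.
Checked against all permutations: 552 pts is optimal.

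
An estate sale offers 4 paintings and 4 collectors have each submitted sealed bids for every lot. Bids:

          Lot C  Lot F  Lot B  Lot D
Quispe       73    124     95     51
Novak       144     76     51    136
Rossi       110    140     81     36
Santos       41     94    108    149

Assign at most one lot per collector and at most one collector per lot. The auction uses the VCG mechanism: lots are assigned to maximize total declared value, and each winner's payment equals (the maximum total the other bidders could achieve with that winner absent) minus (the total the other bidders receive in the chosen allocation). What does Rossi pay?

Efficient allocation: Quispe→Lot B ($95), Novak→Lot C ($144), Rossi→Lot F ($140), Santos→Lot D ($149); total welfare W = $528.
Rossi receives Lot F at value $140, so the others get W − 140 = $388.
Without Rossi: best allocation of the remaining 3 bidders over all 4 lots is Quispe→Lot F ($124), Novak→Lot C ($144), Santos→Lot D ($149), total $417.
VCG payment = (others' best without Rossi) − (others' welfare with Rossi) = 417 − 388 = $29.

Rossi pays $29.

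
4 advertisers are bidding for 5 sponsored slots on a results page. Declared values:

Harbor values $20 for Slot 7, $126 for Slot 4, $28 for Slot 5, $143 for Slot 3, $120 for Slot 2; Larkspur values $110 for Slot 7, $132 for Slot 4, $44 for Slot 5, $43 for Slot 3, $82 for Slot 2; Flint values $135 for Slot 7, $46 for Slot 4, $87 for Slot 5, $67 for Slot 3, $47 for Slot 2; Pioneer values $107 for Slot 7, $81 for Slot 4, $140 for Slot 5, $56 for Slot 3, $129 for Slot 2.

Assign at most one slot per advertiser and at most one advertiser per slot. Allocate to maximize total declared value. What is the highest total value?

Maximum total: $550

This is a one-to-one assignment (maximum-weight bipartite matching).
Optimal: Harbor→Slot 3 ($143), Larkspur→Slot 4 ($132), Flint→Slot 7 ($135), Pioneer→Slot 5 ($140) — total 143+132+135+140 = $550.
Next-best assignment: Harbor→Slot 3, Larkspur→Slot 4, Flint→Slot 7, Pioneer→Slot 2 = $539.
Every other assignment is strictly worse.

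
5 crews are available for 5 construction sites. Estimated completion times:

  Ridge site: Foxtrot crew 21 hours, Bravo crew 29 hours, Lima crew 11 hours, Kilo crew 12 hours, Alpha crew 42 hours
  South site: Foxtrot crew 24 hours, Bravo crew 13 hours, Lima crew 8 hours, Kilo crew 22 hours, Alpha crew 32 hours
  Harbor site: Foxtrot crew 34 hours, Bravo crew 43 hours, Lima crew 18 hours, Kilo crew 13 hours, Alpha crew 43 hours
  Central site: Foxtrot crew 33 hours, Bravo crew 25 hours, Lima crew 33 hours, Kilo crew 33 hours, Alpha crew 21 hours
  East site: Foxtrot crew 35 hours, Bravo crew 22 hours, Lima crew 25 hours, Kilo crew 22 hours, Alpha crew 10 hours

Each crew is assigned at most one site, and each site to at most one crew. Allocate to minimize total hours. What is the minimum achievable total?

Min total: 77 hours

This is a one-to-one assignment (minimum-cost bipartite matching).
Optimal: Foxtrot crew→Ridge site (21 hours), Bravo crew→Central site (25 hours), Lima crew→South site (8 hours), Kilo crew→Harbor site (13 hours), Alpha crew→East site (10 hours) — total 21+25+8+13+10 = 77 hours.
Min-entry greedy (repeatedly take the single cheapest remaining cell) gives 89 hours, worse by 12.
Next-best assignment: Foxtrot crew→Central site, Bravo crew→South site, Lima crew→Ridge site, Kilo crew→Harbor site, Alpha crew→East site = 80 hours.
Every other assignment is strictly worse.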